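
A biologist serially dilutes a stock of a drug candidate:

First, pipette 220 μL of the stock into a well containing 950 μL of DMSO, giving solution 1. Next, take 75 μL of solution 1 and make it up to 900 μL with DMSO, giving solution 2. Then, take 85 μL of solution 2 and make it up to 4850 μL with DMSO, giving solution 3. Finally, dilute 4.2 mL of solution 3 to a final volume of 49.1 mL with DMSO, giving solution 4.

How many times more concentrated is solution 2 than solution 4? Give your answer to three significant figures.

667

Step 1: 220 μL + 950 μL = 1170 μL total → factor 1170/220 = 5.3182
Step 2: 75 μL brought to 900 μL → factor 900/75 = 12
Step 3: 85 μL brought to 4850 μL → factor 4850/85 = 57.059
Step 4: 4.2 mL brought to 49.1 mL → factor 49.1/4.2 = 11.69
Dilution factor to solution 2 = 63.818; to solution 4 = 42570
[solution 2]/[solution 4] = (factor to solution 4)/(factor to solution 2) = 42570/63.818 = 667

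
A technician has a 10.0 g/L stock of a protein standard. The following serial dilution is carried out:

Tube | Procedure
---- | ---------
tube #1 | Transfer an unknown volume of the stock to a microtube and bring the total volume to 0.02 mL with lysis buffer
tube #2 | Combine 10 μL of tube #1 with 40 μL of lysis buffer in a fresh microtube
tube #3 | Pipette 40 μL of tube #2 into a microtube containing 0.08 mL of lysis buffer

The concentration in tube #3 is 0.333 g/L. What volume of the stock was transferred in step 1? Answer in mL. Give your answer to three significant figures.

0.00999 mL

Step 1: v brought to 0.02 mL → factor = 0.02 mL/v
Step 2: 10 μL + 40 μL = 50 μL total → factor 50/10 = 5
Step 3: 40 μL + 0.08 mL = 120 μL total → factor 120/40 = 3
Product of known-step factors = 15
Overall factor = 10.0 g/L / (0.333 g/L) = 30.03
Step-1 factor = 30.03 / 15 = 2.002
v = 0.02 mL / 2.002 = 0.00999 mL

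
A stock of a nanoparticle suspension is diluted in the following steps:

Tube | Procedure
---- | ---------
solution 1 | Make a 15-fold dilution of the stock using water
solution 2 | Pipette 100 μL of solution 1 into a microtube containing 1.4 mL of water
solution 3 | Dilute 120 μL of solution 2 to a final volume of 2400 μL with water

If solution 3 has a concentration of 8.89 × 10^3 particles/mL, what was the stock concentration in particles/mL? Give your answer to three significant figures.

Step 1: 15-fold → factor 15
Step 2: 100 μL + 1.4 mL = 1500 μL total → factor 1500/100 = 15
Step 3: 120 μL brought to 2400 μL → factor 2400/120 = 20
Overall dilution factor = 15 × 15 × 20 = 4500
Stock = 8.89 × 10^3 particles/mL × 4500 = 4.00 × 10^7 particles/mL

4.00 × 10^7 particles/mL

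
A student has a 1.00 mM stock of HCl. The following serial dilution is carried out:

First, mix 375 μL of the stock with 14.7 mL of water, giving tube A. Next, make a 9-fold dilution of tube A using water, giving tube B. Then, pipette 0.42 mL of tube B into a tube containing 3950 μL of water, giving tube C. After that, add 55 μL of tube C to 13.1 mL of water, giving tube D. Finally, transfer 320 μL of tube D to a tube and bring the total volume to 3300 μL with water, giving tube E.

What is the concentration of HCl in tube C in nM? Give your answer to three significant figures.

Step 1: 375 μL + 14.7 mL = 15075 μL total → factor 15075/375 = 40.2
Step 2: 9-fold → factor 9
Step 3: 0.42 mL + 3950 μL = 4.37 mL total → factor 4.37/0.42 = 10.405
Dilution factor through tube C = 40.2 × 9 × 10.405 = 3764.4
[tube C] = 1.00 mM / 3764.4 = 0.0002656 mM = 266 nM

266 nM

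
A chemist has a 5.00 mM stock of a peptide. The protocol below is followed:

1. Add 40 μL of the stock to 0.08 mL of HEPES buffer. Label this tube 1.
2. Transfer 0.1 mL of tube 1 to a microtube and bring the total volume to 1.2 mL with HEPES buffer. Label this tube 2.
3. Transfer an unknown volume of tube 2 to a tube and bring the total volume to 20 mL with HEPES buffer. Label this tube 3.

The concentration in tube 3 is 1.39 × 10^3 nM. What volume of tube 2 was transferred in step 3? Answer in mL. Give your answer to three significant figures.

Step 1: 40 μL + 0.08 mL = 120 μL total → factor 120/40 = 3
Step 2: 0.1 mL brought to 1.2 mL → factor 1.2/0.1 = 12
Step 3: v brought to 20 mL → factor = 20 mL/v
Product of known-step factors = 36
Overall factor = 5.00 mM / (1.39 × 10^3 nM) = 3597.1
Step-3 factor = 3597.1 / 36 = 99.92
v = 20 mL / 99.92 = 0.200 mL

0.200 mL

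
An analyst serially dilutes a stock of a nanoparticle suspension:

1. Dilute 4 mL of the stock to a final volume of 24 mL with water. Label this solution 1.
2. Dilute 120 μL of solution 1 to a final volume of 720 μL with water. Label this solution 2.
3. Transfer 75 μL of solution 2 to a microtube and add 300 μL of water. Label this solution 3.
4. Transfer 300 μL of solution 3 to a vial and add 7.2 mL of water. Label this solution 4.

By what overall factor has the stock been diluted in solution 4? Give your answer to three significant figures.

Step 1: 4 mL brought to 24 mL → factor 24/4 = 6
Step 2: 120 μL brought to 720 μL → factor 720/120 = 6
Step 3: 75 μL + 300 μL = 375 μL total → factor 375/75 = 5
Step 4: 300 μL + 7.2 mL = 7500 μL total → factor 7500/300 = 25
Overall dilution factor = 6 × 6 × 5 × 25 = 4500

4.50 × 10^3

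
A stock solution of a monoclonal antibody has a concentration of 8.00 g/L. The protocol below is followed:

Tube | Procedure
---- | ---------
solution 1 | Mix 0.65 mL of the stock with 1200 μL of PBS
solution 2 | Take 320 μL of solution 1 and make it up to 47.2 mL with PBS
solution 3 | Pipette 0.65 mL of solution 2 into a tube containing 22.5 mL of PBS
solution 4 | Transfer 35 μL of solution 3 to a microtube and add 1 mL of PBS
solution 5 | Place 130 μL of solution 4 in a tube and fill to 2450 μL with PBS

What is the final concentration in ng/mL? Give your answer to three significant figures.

Step 1: 0.65 mL + 1200 μL = 1.85 mL total → factor 1.85/0.65 = 2.8462
Step 2: 320 μL brought to 47.2 mL → factor 47200/320 = 147.5
Step 3: 0.65 mL + 22.5 mL = 23.15 mL total → factor 23.15/0.65 = 35.615
Step 4: 35 μL + 1 mL = 1035 μL total → factor 1035/35 = 29.571
Step 5: 130 μL brought to 2450 μL → factor 2450/130 = 18.846
Overall dilution factor = 2.8462 × 147.5 × 35.615 × 29.571 × 18.846 = 8.3326 × 10^6
Final = 8.00 g/L / 8.3326 × 10^6 = 9.601 × 10^-7 g/L = 0.960 ng/mL

0.960 ng/mL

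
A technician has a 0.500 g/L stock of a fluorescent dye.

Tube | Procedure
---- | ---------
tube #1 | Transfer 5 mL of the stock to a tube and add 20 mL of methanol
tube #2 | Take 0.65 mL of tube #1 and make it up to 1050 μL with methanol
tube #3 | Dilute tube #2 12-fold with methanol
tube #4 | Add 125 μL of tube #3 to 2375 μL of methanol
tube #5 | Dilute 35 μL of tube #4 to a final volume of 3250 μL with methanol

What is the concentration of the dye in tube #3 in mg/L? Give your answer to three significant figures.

5.16 mg/L

Step 1: 5 mL + 20 mL = 25 mL total → factor 25/5 = 5
Step 2: 0.65 mL brought to 1050 μL → factor 1.05/0.65 = 1.6154
Step 3: 12-fold → factor 12
Dilution factor through tube #3 = 5 × 1.6154 × 12 = 96.923
[tube #3] = 0.500 g/L / 96.923 = 0.005159 g/L = 5.16 mg/L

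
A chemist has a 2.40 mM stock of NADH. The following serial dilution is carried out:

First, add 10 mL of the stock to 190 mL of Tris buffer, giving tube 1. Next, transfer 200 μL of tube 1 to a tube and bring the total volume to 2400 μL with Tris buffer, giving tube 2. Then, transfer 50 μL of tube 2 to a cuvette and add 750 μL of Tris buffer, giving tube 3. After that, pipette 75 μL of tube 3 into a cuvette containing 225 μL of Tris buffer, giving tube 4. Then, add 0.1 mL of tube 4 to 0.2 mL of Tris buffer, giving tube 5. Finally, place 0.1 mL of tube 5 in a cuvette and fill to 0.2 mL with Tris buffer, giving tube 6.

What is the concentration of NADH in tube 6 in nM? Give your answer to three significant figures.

26.0 nM

Step 1: 10 mL + 190 mL = 200 mL total → factor 200/10 = 20
Step 2: 200 μL brought to 2400 μL → factor 2400/200 = 12
Step 3: 50 μL + 750 μL = 800 μL total → factor 800/50 = 16
Step 4: 75 μL + 225 μL = 300 μL total → factor 300/75 = 4
Step 5: 0.1 mL + 0.2 mL = 0.3 mL total → factor 0.3/0.1 = 3
Step 6: 0.1 mL brought to 0.2 mL → factor 0.2/0.1 = 2
Overall dilution factor = 20 × 12 × 16 × 4 × 3 × 2 = 92160
Final = 2.40 mM / 92160 = 2.604 × 10^-5 mM = 26.0 nM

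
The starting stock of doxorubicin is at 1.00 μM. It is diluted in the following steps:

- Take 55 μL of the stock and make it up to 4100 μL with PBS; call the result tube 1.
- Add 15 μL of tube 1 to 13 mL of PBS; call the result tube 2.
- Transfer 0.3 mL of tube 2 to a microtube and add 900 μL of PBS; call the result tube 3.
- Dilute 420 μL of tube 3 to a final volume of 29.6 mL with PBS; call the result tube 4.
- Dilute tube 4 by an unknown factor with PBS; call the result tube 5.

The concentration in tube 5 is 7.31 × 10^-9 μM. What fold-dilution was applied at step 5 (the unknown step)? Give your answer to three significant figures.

Step 1: 55 μL brought to 4100 μL → factor 4100/55 = 74.545
Step 2: 15 μL + 13 mL = 13015 μL total → factor 13015/15 = 867.67
Step 3: 0.3 mL + 900 μL = 1.2 mL total → factor 1.2/0.3 = 4
Step 4: 420 μL brought to 29.6 mL → factor 29600/420 = 70.476
Step 5: unknown factor x
Product of known-step factors = 1.8234 × 10^7
Overall factor = 1.00 μM / (7.31 × 10^-9 μM) = 1.368 × 10^8
x = 1.368 × 10^8 / 1.8234 × 10^7 = 7.50

7.50-fold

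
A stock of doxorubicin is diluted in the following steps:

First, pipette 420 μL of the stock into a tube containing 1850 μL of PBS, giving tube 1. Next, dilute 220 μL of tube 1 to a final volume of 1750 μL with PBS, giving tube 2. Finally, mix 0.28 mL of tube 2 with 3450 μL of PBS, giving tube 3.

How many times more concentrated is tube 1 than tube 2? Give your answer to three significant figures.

7.95

Step 1: 420 μL + 1850 μL = 2270 μL total → factor 2270/420 = 5.4048
Step 2: 220 μL brought to 1750 μL → factor 1750/220 = 7.9545
Dilution factor to tube 1 = 5.4048; to tube 2 = 42.992
[tube 1]/[tube 2] = (factor to tube 2)/(factor to tube 1) = 42.992/5.4048 = 7.95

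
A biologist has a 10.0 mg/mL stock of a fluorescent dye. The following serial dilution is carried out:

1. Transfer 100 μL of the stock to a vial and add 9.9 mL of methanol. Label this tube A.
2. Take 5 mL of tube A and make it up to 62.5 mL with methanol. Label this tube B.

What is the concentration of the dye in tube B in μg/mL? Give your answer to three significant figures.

8.00 μg/mL

Step 1: 100 μL + 9.9 mL = 10000 μL total → factor 10000/100 = 100
Step 2: 5 mL brought to 62.5 mL → factor 62.5/5 = 12.5
Overall dilution factor = 100 × 12.5 = 1250
Final = 10.0 mg/mL / 1250 = 0.008000 mg/mL = 8.00 μg/mL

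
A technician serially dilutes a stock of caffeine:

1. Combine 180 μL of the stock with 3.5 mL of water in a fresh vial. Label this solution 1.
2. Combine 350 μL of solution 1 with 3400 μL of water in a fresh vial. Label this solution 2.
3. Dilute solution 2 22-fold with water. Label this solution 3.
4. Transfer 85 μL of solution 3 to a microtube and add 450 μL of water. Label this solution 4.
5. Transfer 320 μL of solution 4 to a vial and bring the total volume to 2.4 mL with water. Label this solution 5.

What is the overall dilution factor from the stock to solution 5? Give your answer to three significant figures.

Step 1: 180 μL + 3.5 mL = 3680 μL total → factor 3680/180 = 20.444
Step 2: 350 μL + 3400 μL = 3750 μL total → factor 3750/350 = 10.714
Step 3: 22-fold → factor 22
Step 4: 85 μL + 450 μL = 535 μL total → factor 535/85 = 6.2941
Step 5: 320 μL brought to 2.4 mL → factor 2400/320 = 7.5
Overall dilution factor = 20.444 × 10.714 × 22 × 6.2941 × 7.5 = 2.2749 × 10^5

2.27 × 10^5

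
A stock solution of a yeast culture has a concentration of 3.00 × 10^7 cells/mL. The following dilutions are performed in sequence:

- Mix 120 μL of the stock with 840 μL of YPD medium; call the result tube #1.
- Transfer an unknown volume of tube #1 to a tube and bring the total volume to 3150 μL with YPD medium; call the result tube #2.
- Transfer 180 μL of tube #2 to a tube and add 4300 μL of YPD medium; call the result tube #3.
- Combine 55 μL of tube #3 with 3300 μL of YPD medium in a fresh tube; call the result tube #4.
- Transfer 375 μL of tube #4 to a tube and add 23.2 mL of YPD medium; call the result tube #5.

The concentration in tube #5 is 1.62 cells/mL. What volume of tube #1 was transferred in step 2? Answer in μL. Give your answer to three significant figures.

Step 1: 120 μL + 840 μL = 960 μL total → factor 960/120 = 8
Step 2: v brought to 3150 μL → factor = 3150 μL/v
Step 3: 180 μL + 4300 μL = 4480 μL total → factor 4480/180 = 24.889
Step 4: 55 μL + 3300 μL = 3355 μL total → factor 3355/55 = 61
Step 5: 375 μL + 23.2 mL = 23575 μL total → factor 23575/375 = 62.867
Product of known-step factors = 7.6356 × 10^5
Overall factor = 3.00 × 10^7 cells/mL / (1.62 cells/mL) = 1.8519 × 10^7
Step-2 factor = 1.8519 × 10^7 / 7.6356 × 10^5 = 24.253
v = 3150 μL / 24.253 = 130 μL

130 μL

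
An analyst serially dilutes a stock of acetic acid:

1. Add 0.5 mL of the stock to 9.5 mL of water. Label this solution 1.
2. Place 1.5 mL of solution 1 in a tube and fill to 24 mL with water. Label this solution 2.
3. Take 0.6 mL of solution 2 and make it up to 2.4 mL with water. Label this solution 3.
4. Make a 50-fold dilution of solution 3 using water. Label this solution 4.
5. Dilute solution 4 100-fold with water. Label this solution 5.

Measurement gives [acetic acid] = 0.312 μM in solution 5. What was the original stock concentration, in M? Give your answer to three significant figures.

Step 1: 0.5 mL + 9.5 mL = 10 mL total → factor 10/0.5 = 20
Step 2: 1.5 mL brought to 24 mL → factor 24/1.5 = 16
Step 3: 0.6 mL brought to 2.4 mL → factor 2.4/0.6 = 4
Step 4: 50-fold → factor 50
Step 5: 100-fold → factor 100
Overall dilution factor = 20 × 16 × 4 × 50 × 100 = 6.4 × 10^6
Stock = 0.312 μM × 6.4 × 10^6 = 1.997 × 10^6 μM = 2.00 M

2.00 M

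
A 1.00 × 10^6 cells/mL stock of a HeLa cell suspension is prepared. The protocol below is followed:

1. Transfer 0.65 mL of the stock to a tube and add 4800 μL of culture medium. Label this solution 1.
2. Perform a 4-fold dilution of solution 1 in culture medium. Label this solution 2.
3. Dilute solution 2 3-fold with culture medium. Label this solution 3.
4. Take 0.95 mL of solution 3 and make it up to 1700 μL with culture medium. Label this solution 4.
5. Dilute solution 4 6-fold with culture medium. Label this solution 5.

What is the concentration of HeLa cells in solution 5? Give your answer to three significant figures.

Step 1: 0.65 mL + 4800 μL = 5.45 mL total → factor 5.45/0.65 = 8.3846
Step 2: 4-fold → factor 4
Step 3: 3-fold → factor 3
Step 4: 0.95 mL brought to 1700 μL → factor 1.7/0.95 = 1.7895
Step 5: 6-fold → factor 6
Overall dilution factor = 8.3846 × 4 × 3 × 1.7895 × 6 = 1080.3
Final = 1.00 × 10^6 cells/mL / 1080.3 = 926 cells/mL

926 cells/mL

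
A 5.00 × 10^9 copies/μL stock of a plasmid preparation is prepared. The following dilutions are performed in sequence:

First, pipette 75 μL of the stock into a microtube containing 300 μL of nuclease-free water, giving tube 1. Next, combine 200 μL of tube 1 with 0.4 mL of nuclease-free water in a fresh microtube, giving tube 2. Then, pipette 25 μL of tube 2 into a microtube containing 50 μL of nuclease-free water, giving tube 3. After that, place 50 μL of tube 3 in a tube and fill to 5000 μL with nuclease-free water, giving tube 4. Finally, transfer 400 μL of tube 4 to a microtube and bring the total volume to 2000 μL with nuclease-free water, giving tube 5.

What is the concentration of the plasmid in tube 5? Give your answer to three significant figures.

2.22 × 10^5 copies/μL

Step 1: 75 μL + 300 μL = 375 μL total → factor 375/75 = 5
Step 2: 200 μL + 0.4 mL = 600 μL total → factor 600/200 = 3
Step 3: 25 μL + 50 μL = 75 μL total → factor 75/25 = 3
Step 4: 50 μL brought to 5000 μL → factor 5000/50 = 100
Step 5: 400 μL brought to 2000 μL → factor 2000/400 = 5
Overall dilution factor = 5 × 3 × 3 × 100 × 5 = 22500
Final = 5.00 × 10^9 copies/μL / 22500 = 2.22 × 10^5 copies/μL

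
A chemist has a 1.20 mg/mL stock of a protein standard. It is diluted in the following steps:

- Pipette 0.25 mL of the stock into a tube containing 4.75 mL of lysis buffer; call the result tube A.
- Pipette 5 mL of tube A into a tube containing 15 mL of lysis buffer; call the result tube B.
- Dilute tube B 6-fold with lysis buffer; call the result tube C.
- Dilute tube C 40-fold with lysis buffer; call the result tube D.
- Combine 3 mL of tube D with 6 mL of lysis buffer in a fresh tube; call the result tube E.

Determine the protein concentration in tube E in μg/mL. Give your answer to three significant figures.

0.0208 μg/mL

Step 1: 0.25 mL + 4.75 mL = 5 mL total → factor 5/0.25 = 20
Step 2: 5 mL + 15 mL = 20 mL total → factor 20/5 = 4
Step 3: 6-fold → factor 6
Step 4: 40-fold → factor 40
Step 5: 3 mL + 6 mL = 9 mL total → factor 9/3 = 3
Overall dilution factor = 20 × 4 × 6 × 40 × 3 = 57600
Final = 1.20 mg/mL / 57600 = 2.083 × 10^-5 mg/mL = 0.0208 μg/mL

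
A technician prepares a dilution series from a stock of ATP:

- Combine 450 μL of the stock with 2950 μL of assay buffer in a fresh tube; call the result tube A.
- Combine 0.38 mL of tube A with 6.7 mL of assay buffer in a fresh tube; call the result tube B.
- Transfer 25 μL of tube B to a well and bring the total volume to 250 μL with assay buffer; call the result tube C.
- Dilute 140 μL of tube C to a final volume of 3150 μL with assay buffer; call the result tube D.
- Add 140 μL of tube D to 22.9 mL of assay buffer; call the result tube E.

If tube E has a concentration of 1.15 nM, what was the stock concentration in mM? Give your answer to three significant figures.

5.99 mM

Step 1: 450 μL + 2950 μL = 3400 μL total → factor 3400/450 = 7.5556
Step 2: 0.38 mL + 6.7 mL = 7.08 mL total → factor 7.08/0.38 = 18.632
Step 3: 25 μL brought to 250 μL → factor 250/25 = 10
Step 4: 140 μL brought to 3150 μL → factor 3150/140 = 22.5
Step 5: 140 μL + 22.9 mL = 23040 μL total → factor 23040/140 = 164.57
Overall dilution factor = 7.5556 × 18.632 × 10 × 22.5 × 164.57 = 5.2126 × 10^6
Stock = 1.15 nM × 5.2126 × 10^6 = 5.994 × 10^6 nM = 5.99 mM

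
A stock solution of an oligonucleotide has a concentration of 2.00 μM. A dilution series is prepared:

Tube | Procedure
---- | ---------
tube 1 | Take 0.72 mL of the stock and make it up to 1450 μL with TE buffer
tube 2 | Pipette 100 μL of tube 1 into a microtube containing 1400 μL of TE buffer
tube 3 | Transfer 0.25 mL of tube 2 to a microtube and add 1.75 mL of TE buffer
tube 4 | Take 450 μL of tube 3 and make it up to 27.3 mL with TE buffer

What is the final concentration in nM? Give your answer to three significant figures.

Step 1: 0.72 mL brought to 1450 μL → factor 1.45/0.72 = 2.0139
Step 2: 100 μL + 1400 μL = 1500 μL total → factor 1500/100 = 15
Step 3: 0.25 mL + 1.75 mL = 2 mL total → factor 2/0.25 = 8
Step 4: 450 μL brought to 27.3 mL → factor 27300/450 = 60.667
Overall dilution factor = 2.0139 × 15 × 8 × 60.667 = 14661
Final = 2.00 μM / 14661 = 0.0001364 μM = 0.136 nM

0.136 nM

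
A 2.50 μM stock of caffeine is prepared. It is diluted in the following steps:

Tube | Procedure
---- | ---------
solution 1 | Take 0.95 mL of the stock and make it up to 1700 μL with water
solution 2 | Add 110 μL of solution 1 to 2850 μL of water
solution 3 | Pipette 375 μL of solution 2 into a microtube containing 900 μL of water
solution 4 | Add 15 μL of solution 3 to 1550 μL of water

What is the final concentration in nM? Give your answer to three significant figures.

Step 1: 0.95 mL brought to 1700 μL → factor 1.7/0.95 = 1.7895
Step 2: 110 μL + 2850 μL = 2960 μL total → factor 2960/110 = 26.909
Step 3: 375 μL + 900 μL = 1275 μL total → factor 1275/375 = 3.4
Step 4: 15 μL + 1550 μL = 1565 μL total → factor 1565/15 = 104.33
Overall dilution factor = 1.7895 × 26.909 × 3.4 × 104.33 = 17082
Final = 2.50 μM / 17082 = 0.0001464 μM = 0.146 nM

0.146 nM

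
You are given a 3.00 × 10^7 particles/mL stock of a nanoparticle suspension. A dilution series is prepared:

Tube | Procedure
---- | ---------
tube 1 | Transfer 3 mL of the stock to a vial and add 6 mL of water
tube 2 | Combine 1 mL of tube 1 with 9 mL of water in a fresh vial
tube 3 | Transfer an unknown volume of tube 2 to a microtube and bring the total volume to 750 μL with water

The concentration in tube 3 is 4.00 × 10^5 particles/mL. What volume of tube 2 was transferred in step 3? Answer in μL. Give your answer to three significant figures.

300 μL

Step 1: 3 mL + 6 mL = 9 mL total → factor 9/3 = 3
Step 2: 1 mL + 9 mL = 10 mL total → factor 10/1 = 10
Step 3: v brought to 750 μL → factor = 750 μL/v
Product of known-step factors = 30
Overall factor = 3.00 × 10^7 particles/mL / (4.00 × 10^5 particles/mL) = 75
Step-3 factor = 75 / 30 = 2.5
v = 750 μL / 2.5 = 300 μL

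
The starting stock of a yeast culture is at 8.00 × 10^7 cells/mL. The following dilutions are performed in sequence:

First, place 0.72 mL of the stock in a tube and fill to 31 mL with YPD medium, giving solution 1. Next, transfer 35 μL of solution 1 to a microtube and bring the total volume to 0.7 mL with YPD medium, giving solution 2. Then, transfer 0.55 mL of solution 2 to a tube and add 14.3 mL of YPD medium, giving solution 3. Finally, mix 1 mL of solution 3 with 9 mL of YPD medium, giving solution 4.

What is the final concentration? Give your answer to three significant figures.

344 cells/mL

Step 1: 0.72 mL brought to 31 mL → factor 31/0.72 = 43.056
Step 2: 35 μL brought to 0.7 mL → factor 700/35 = 20
Step 3: 0.55 mL + 14.3 mL = 14.85 mL total → factor 14.85/0.55 = 27
Step 4: 1 mL + 9 mL = 10 mL total → factor 10/1 = 10
Overall dilution factor = 43.056 × 20 × 27 × 10 = 2.325 × 10^5
Final = 8.00 × 10^7 cells/mL / 2.325 × 10^5 = 344 cells/mL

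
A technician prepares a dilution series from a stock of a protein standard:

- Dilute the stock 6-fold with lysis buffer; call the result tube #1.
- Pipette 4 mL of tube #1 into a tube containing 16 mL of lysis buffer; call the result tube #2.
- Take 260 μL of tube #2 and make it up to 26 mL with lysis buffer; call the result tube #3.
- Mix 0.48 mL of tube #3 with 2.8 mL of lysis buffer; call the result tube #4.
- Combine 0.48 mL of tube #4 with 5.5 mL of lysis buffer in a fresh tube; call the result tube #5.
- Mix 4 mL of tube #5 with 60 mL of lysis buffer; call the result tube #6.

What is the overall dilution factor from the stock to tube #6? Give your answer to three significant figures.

4.09 × 10^6

Step 1: 6-fold → factor 6
Step 2: 4 mL + 16 mL = 20 mL total → factor 20/4 = 5
Step 3: 260 μL brought to 26 mL → factor 26000/260 = 100
Step 4: 0.48 mL + 2.8 mL = 3.28 mL total → factor 3.28/0.48 = 6.8333
Step 5: 0.48 mL + 5.5 mL = 5.98 mL total → factor 5.98/0.48 = 12.458
Step 6: 4 mL + 60 mL = 64 mL total → factor 64/4 = 16
Overall dilution factor = 6 × 5 × 100 × 6.8333 × 12.458 × 16 = 4.0863 × 10^6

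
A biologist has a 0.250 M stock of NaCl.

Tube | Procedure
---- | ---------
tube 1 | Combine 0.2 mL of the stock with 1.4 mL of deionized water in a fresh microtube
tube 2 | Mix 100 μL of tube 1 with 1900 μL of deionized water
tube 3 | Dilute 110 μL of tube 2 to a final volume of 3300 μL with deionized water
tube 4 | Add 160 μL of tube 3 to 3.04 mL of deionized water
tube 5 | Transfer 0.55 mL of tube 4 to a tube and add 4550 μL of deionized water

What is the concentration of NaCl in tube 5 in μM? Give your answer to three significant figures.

0.281 μM

Step 1: 0.2 mL + 1.4 mL = 1.6 mL total → factor 1.6/0.2 = 8
Step 2: 100 μL + 1900 μL = 2000 μL total → factor 2000/100 = 20
Step 3: 110 μL brought to 3300 μL → factor 3300/110 = 30
Step 4: 160 μL + 3.04 mL = 3200 μL total → factor 3200/160 = 20
Step 5: 0.55 mL + 4550 μL = 5.1 mL total → factor 5.1/0.55 = 9.2727
Overall dilution factor = 8 × 20 × 30 × 20 × 9.2727 = 8.9018 × 10^5
Final = 0.250 M / 8.9018 × 10^5 = 2.808 × 10^-7 M = 0.281 μM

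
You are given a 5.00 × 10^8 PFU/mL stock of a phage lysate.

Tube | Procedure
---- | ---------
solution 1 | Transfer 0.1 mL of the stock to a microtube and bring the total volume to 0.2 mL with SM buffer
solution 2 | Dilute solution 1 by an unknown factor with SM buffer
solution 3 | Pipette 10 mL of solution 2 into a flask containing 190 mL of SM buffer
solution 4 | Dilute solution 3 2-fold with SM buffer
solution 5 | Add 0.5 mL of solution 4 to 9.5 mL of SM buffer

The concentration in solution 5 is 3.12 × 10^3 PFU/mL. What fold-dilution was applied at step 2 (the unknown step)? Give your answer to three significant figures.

Step 1: 0.1 mL brought to 0.2 mL → factor 0.2/0.1 = 2
Step 2: unknown factor x
Step 3: 10 mL + 190 mL = 200 mL total → factor 200/10 = 20
Step 4: 2-fold → factor 2
Step 5: 0.5 mL + 9.5 mL = 10 mL total → factor 10/0.5 = 20
Product of known-step factors = 1600
Overall factor = 5.00 × 10^8 PFU/mL / (3.12 × 10^3 PFU/mL) = 1.6026 × 10^5
x = 1.6026 × 10^5 / 1600 = 100

100-fold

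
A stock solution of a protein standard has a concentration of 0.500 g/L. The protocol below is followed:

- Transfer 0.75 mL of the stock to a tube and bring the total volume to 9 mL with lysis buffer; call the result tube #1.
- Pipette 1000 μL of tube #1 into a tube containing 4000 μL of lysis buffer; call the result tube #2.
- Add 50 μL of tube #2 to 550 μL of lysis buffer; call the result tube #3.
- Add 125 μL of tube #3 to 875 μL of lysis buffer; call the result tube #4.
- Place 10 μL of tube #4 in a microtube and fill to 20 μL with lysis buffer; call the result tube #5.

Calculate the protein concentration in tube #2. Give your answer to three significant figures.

0.00833 g/L

Step 1: 0.75 mL brought to 9 mL → factor 9/0.75 = 12
Step 2: 1000 μL + 4000 μL = 5000 μL total → factor 5000/1000 = 5
Dilution factor through tube #2 = 12 × 5 = 60
[tube #2] = 0.500 g/L / 60 = 0.00833 g/L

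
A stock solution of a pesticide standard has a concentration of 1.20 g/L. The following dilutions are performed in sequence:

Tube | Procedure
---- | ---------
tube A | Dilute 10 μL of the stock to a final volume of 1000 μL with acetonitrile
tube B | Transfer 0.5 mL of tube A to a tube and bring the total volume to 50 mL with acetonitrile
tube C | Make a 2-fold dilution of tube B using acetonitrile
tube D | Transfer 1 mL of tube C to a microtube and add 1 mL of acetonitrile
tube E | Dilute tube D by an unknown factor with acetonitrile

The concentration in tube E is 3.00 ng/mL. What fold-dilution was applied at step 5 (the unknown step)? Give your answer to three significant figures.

Step 1: 10 μL brought to 1000 μL → factor 1000/10 = 100
Step 2: 0.5 mL brought to 50 mL → factor 50/0.5 = 100
Step 3: 2-fold → factor 2
Step 4: 1 mL + 1 mL = 2 mL total → factor 2/1 = 2
Step 5: unknown factor x
Product of known-step factors = 40000
Overall factor = 1.20 g/L / (3.00 ng/mL) = 4 × 10^5
x = 4 × 10^5 / 40000 = 10.0

10.0-fold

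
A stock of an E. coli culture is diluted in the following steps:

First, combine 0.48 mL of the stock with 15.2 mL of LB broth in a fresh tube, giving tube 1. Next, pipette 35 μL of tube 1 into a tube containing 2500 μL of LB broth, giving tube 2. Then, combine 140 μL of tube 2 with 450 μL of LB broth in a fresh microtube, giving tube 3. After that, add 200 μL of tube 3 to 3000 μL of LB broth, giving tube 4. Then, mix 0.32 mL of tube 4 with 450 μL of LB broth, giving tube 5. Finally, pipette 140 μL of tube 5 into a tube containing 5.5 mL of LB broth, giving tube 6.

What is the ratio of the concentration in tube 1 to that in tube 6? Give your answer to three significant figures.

Step 1: 0.48 mL + 15.2 mL = 15.68 mL total → factor 15.68/0.48 = 32.667
Step 2: 35 μL + 2500 μL = 2535 μL total → factor 2535/35 = 72.429
Step 3: 140 μL + 450 μL = 590 μL total → factor 590/140 = 4.2143
Step 4: 200 μL + 3000 μL = 3200 μL total → factor 3200/200 = 16
Step 5: 0.32 mL + 450 μL = 0.77 mL total → factor 0.77/0.32 = 2.4062
Step 6: 140 μL + 5.5 mL = 5640 μL total → factor 5640/140 = 40.286
Dilution factor to tube 1 = 32.667; to tube 6 = 1.5465 × 10^7
[tube 1]/[tube 6] = (factor to tube 6)/(factor to tube 1) = 1.5465 × 10^7/32.667 = 4.73 × 10^5

4.73 × 10^5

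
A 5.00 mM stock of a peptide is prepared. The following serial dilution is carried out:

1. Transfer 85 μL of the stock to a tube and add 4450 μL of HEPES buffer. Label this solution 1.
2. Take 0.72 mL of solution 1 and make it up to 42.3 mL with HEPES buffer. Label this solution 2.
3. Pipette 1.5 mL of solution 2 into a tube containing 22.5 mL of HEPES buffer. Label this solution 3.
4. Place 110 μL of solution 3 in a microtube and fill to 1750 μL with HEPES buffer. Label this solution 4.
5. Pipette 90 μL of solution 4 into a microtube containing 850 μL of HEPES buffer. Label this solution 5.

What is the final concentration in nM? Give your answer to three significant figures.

Step 1: 85 μL + 4450 μL = 4535 μL total → factor 4535/85 = 53.353
Step 2: 0.72 mL brought to 42.3 mL → factor 42.3/0.72 = 58.75
Step 3: 1.5 mL + 22.5 mL = 24 mL total → factor 24/1.5 = 16
Step 4: 110 μL brought to 1750 μL → factor 1750/110 = 15.909
Step 5: 90 μL + 850 μL = 940 μL total → factor 940/90 = 10.444
Overall dilution factor = 53.353 × 58.75 × 16 × 15.909 × 10.444 = 8.3333 × 10^6
Final = 5.00 mM / 8.3333 × 10^6 = 6.000 × 10^-7 mM = 0.600 nM

0.600 nM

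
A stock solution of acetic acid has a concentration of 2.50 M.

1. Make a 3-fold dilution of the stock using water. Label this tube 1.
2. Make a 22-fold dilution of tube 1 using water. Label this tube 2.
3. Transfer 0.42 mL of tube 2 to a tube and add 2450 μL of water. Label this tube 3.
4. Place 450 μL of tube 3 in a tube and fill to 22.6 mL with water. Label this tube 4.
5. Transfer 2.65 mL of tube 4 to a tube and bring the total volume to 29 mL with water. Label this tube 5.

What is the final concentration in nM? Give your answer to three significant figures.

1.01 × 10^4 nM

Step 1: 3-fold → factor 3
Step 2: 22-fold → factor 22
Step 3: 0.42 mL + 2450 μL = 2.87 mL total → factor 2.87/0.42 = 6.8333
Step 4: 450 μL brought to 22.6 mL → factor 22600/450 = 50.222
Step 5: 2.65 mL brought to 29 mL → factor 29/2.65 = 10.943
Overall dilution factor = 3 × 22 × 6.8333 × 50.222 × 10.943 = 2.4787 × 10^5
Final = 2.50 M / 2.4787 × 10^5 = 1.009 × 10^-5 M = 1.01 × 10^4 nM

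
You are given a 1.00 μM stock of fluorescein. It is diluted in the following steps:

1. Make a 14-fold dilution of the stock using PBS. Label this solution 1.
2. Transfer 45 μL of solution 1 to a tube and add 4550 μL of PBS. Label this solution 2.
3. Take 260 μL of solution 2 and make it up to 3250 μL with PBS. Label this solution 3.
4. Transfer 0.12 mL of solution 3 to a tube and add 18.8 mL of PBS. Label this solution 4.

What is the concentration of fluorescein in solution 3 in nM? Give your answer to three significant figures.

Step 1: 14-fold → factor 14
Step 2: 45 μL + 4550 μL = 4595 μL total → factor 4595/45 = 102.11
Step 3: 260 μL brought to 3250 μL → factor 3250/260 = 12.5
Dilution factor through solution 3 = 14 × 102.11 × 12.5 = 17869
[solution 3] = 1.00 μM / 17869 = 5.596 × 10^-5 μM = 0.0560 nM

0.0560 nM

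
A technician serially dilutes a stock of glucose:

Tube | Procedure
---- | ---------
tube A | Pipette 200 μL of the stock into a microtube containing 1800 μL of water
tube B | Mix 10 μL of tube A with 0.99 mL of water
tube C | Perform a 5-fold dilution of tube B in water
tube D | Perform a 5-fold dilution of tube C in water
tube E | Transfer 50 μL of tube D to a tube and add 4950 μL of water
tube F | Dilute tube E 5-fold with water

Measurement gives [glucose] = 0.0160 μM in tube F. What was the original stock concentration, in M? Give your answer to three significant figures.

Step 1: 200 μL + 1800 μL = 2000 μL total → factor 2000/200 = 10
Step 2: 10 μL + 0.99 mL = 1000 μL total → factor 1000/10 = 100
Step 3: 5-fold → factor 5
Step 4: 5-fold → factor 5
Step 5: 50 μL + 4950 μL = 5000 μL total → factor 5000/50 = 100
Step 6: 5-fold → factor 5
Overall dilution factor = 10 × 100 × 5 × 5 × 100 × 5 = 1.25 × 10^7
Stock = 0.0160 μM × 1.25 × 10^7 = 2.000 × 10^5 μM = 0.200 M

0.200 M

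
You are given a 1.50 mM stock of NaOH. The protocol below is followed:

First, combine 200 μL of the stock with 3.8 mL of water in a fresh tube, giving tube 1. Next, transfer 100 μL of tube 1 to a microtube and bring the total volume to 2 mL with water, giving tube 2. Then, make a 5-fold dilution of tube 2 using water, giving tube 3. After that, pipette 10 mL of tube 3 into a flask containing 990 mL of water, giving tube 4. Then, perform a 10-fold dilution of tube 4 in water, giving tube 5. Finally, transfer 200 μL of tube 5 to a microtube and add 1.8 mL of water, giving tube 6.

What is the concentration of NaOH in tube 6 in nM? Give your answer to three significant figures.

Step 1: 200 μL + 3.8 mL = 4000 μL total → factor 4000/200 = 20
Step 2: 100 μL brought to 2 mL → factor 2000/100 = 20
Step 3: 5-fold → factor 5
Step 4: 10 mL + 990 mL = 1000 mL total → factor 1000/10 = 100
Step 5: 10-fold → factor 10
Step 6: 200 μL + 1.8 mL = 2000 μL total → factor 2000/200 = 10
Overall dilution factor = 20 × 20 × 5 × 100 × 10 × 10 = 2 × 10^7
Final = 1.50 mM / 2 × 10^7 = 7.500 × 10^-8 mM = 0.0750 nM

0.0750 nM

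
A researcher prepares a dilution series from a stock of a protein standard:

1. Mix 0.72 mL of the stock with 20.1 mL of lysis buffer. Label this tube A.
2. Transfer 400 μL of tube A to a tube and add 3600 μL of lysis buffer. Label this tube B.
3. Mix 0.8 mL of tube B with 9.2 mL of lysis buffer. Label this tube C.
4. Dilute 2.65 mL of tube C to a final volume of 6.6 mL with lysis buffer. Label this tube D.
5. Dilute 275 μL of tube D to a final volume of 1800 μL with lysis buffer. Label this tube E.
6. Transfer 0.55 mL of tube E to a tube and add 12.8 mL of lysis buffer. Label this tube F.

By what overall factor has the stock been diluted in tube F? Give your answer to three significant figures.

Step 1: 0.72 mL + 20.1 mL = 20.82 mL total → factor 20.82/0.72 = 28.917
Step 2: 400 μL + 3600 μL = 4000 μL total → factor 4000/400 = 10
Step 3: 0.8 mL + 9.2 mL = 10 mL total → factor 10/0.8 = 12.5
Step 4: 2.65 mL brought to 6.6 mL → factor 6.6/2.65 = 2.4906
Step 5: 275 μL brought to 1800 μL → factor 1800/275 = 6.5455
Step 6: 0.55 mL + 12.8 mL = 13.35 mL total → factor 13.35/0.55 = 24.273
Overall dilution factor = 28.917 × 10 × 12.5 × 2.4906 × 6.5455 × 24.273 = 1.4303 × 10^6

1.43 × 10^6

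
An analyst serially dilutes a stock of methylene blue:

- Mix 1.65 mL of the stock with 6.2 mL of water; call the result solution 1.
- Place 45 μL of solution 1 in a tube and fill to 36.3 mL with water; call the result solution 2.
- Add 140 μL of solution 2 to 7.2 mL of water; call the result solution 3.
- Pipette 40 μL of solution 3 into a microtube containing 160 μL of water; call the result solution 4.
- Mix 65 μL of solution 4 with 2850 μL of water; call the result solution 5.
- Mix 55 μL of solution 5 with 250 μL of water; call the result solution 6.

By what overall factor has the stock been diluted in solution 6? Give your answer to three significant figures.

2.50 × 10^8

Step 1: 1.65 mL + 6.2 mL = 7.85 mL total → factor 7.85/1.65 = 4.7576
Step 2: 45 μL brought to 36.3 mL → factor 36300/45 = 806.67
Step 3: 140 μL + 7.2 mL = 7340 μL total → factor 7340/140 = 52.429
Step 4: 40 μL + 160 μL = 200 μL total → factor 200/40 = 5
Step 5: 65 μL + 2850 μL = 2915 μL total → factor 2915/65 = 44.846
Step 6: 55 μL + 250 μL = 305 μL total → factor 305/55 = 5.5455
Overall dilution factor = 4.7576 × 806.67 × 52.429 × 5 × 44.846 × 5.5455 = 2.502 × 10^8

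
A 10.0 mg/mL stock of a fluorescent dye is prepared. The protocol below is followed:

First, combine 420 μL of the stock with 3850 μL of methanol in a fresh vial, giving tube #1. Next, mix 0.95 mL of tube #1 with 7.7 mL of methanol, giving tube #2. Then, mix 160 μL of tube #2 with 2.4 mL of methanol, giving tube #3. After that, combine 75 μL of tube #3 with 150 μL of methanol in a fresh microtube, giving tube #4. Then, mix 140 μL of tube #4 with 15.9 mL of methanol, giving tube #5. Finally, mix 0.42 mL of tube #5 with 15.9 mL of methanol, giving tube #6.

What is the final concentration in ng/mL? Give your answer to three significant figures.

0.506 ng/mL

Step 1: 420 μL + 3850 μL = 4270 μL total → factor 4270/420 = 10.167
Step 2: 0.95 mL + 7.7 mL = 8.65 mL total → factor 8.65/0.95 = 9.1053
Step 3: 160 μL + 2.4 mL = 2560 μL total → factor 2560/160 = 16
Step 4: 75 μL + 150 μL = 225 μL total → factor 225/75 = 3
Step 5: 140 μL + 15.9 mL = 16040 μL total → factor 16040/140 = 114.57
Step 6: 0.42 mL + 15.9 mL = 16.32 mL total → factor 16.32/0.42 = 38.857
Overall dilution factor = 10.167 × 9.1053 × 16 × 3 × 114.57 × 38.857 = 1.9782 × 10^7
Final = 10.0 mg/mL / 1.9782 × 10^7 = 5.055 × 10^-7 mg/mL = 0.506 ng/mL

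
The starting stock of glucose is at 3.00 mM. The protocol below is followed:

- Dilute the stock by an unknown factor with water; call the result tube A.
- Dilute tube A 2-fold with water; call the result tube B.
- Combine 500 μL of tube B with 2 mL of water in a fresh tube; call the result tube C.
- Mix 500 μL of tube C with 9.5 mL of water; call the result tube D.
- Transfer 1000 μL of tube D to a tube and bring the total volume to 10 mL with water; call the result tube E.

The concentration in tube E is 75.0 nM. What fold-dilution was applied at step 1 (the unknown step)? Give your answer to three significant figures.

20.0-fold

Step 1: unknown factor x
Step 2: 2-fold → factor 2
Step 3: 500 μL + 2 mL = 2500 μL total → factor 2500/500 = 5
Step 4: 500 μL + 9.5 mL = 10000 μL total → factor 10000/500 = 20
Step 5: 1000 μL brought to 10 mL → factor 10000/1000 = 10
Product of known-step factors = 2000
Overall factor = 3.00 mM / (75.0 nM) = 40000
x = 40000 / 2000 = 20.0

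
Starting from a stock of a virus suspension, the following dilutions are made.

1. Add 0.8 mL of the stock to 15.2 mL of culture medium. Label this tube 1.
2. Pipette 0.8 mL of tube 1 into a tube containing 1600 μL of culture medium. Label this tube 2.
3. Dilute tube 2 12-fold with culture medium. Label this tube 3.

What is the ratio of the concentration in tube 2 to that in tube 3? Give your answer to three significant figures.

Step 1: 0.8 mL + 15.2 mL = 16 mL total → factor 16/0.8 = 20
Step 2: 0.8 mL + 1600 μL = 2.4 mL total → factor 2.4/0.8 = 3
Step 3: 12-fold → factor 12
Dilution factor to tube 2 = 60; to tube 3 = 720
[tube 2]/[tube 3] = (factor to tube 3)/(factor to tube 2) = 720/60 = 12.0

12.0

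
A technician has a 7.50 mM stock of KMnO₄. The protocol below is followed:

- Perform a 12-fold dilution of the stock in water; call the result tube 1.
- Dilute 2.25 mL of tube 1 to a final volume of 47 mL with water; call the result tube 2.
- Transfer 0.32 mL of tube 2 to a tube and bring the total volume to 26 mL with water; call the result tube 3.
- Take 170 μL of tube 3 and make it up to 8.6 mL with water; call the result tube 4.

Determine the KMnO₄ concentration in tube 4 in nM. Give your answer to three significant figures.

Step 1: 12-fold → factor 12
Step 2: 2.25 mL brought to 47 mL → factor 47/2.25 = 20.889
Step 3: 0.32 mL brought to 26 mL → factor 26/0.32 = 81.25
Step 4: 170 μL brought to 8.6 mL → factor 8600/170 = 50.588
Overall dilution factor = 12 × 20.889 × 81.25 × 50.588 = 1.0303 × 10^6
Final = 7.50 mM / 1.0303 × 10^6 = 7.279 × 10^-6 mM = 7.28 nM

7.28 nM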